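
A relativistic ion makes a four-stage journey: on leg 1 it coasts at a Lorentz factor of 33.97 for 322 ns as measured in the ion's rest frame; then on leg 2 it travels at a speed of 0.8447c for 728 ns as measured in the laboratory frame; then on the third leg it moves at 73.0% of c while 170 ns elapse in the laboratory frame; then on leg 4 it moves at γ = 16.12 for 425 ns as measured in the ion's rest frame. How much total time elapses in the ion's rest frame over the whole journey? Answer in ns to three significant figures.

τ = 1250 ns

Leg 1: 322 ns is already measured in the ion's rest frame.
Leg 2: γ = 1/√(1 − 0.8447²) = 1/√0.2865 = 1.868; τ_2 = 728/1.868 = 389.7 ns.
Leg 3: β = 0.730; γ = 1/√(1 − 0.730²) = 1/√0.4671 = 1.463; τ_3 = 170/1.463 = 116.2 ns.
Leg 4: 425 ns is already measured in the ion's rest frame.
Total: 322.0 + 389.7 + 116.2 + 425.0 ns.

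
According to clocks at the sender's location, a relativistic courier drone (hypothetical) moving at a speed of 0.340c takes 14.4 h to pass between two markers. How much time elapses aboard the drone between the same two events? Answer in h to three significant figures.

τ = 13.5 h

γ = 1/√(1 − 0.340²) = 1/√0.8844 = 1.063
The interval measured at the sender's location is the dilated one; the clock aboard the drone measures the proper time τ = Δt/γ = 14.4/1.063 h.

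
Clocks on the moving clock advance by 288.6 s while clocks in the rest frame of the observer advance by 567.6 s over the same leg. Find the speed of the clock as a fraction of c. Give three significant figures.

The proper time is measured on the moving clock (both events occur at the clock's location); Δt is measured in the rest frame of the observer. γ = Δt/τ = 567.6/288.6 = 1.967.
β = √(1 − 1/γ²) = √(1 − 0.2585) = √0.7415

β = 0.861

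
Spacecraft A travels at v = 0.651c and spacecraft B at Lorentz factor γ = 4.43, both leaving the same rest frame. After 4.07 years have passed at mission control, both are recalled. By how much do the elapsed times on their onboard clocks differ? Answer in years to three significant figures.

|τ_A − τ_B| = 2.17 years

A: γ = 1/√(1 − 0.651²) = 1/√0.5762 = 1.317; τ_A = 4.07/1.317 = 3.089 years.
B: γ = 4.43; τ_B = 4.07/4.430 = 0.9187 years.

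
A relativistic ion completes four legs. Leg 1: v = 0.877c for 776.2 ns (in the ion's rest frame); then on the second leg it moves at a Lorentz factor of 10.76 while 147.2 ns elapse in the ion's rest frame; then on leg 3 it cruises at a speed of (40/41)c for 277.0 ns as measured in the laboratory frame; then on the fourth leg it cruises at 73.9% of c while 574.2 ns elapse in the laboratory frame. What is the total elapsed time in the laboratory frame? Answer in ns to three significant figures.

Leg 1: γ = 1/√(1 − 0.877²) = 1/√0.2309 = 2.081; Δt_1 = 2.081 × 776.2 = 1615 ns.
Leg 2: γ = 10.76; Δt_2 = 10.76 × 147.2 = 1584 ns.
Leg 3: 277.0 ns is already measured in the laboratory frame.
Leg 4: 574.2 ns is already measured in the laboratory frame.
Total: 1615 + 1584 + 277.0 + 574.2 ns.

Δt = 4050 ns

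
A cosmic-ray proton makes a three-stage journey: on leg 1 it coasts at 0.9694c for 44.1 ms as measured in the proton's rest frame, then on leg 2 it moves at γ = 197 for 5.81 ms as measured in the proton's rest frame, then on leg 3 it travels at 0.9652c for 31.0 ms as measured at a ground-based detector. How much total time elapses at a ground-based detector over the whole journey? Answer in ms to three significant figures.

Leg 1: γ = 1/√(1 − 0.9694²) = 1/√0.06026 = 4.074; Δt_1 = 4.074 × 44.1 = 179.6 ms.
Leg 2: γ = 197; Δt_2 = 197.0 × 5.81 = 1145 ms.
Leg 3: 31.0 ms is already measured at a ground-based detector.
Total: 179.6 + 1145 + 31.00 ms.

Δt = 1360 ms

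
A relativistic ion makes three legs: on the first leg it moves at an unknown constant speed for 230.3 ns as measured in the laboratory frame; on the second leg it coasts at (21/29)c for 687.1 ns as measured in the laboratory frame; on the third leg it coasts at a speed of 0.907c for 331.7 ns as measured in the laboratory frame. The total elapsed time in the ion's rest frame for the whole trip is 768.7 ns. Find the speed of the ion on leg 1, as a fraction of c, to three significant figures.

Leg 1: speed unknown; τ_1 = 230.3/γ_1.
Leg 2: γ = 1/√(1 − (21/29)²) = 29/20 = 1.450; τ_2 = 687.1/1.450 = 473.9 ns.
Leg 3: γ = 1/√(1 − 0.907²) = 1/√0.1774 = 2.375; τ_3 = 331.7/2.375 = 139.7 ns.
Total proper time: τ_1 + 473.9 + 139.7 = 768.7, so τ_1 = 768.7 − 613.6 = 155.1 ns.
γ_1 = 230.3/155.1 = 1.484; β = √(1 − 1/γ²) = √0.5462.

β = 0.739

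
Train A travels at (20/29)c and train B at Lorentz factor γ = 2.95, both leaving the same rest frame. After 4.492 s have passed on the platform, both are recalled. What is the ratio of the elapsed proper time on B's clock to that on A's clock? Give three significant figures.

τ_B/τ_A = 0.468

A: γ = 1/√(1 − (20/29)²) = 29/21 ≈ 1.381. B: γ = 2.95.
τ_A/τ_B = γ_B/γ_A = 2.950/1.381 = 2.136, so τ_B/τ_A = 0.4681.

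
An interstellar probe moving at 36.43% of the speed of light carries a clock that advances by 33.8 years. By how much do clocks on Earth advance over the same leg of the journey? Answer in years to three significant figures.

Δt = 36.3 years

β = 0.3643; γ = 1/√(1 − 0.3643²) = 1/√0.8673 = 1.074
The interval measured aboard the probe is the proper time (both events occur at the same place in that frame); the lab-frame interval is Δt = γτ = 1.074 × 33.8 years.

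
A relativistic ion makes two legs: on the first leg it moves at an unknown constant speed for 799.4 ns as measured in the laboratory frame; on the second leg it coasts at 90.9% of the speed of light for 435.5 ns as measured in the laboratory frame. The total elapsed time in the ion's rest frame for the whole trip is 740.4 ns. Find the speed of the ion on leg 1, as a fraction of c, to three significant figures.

Leg 1: speed unknown; τ_1 = 799.4/γ_1.
Leg 2: β = 0.909; γ = 1/√(1 − 0.909²) = 1/√0.1737 = 2.399; τ_2 = 435.5/2.399 = 181.5 ns.
Total proper time: τ_1 + 181.5 = 740.4, so τ_1 = 740.4 − 181.5 = 558.9 ns.
γ_1 = 799.4/558.9 = 1.430; β = √(1 − 1/γ²) = √0.5112.

β = 0.715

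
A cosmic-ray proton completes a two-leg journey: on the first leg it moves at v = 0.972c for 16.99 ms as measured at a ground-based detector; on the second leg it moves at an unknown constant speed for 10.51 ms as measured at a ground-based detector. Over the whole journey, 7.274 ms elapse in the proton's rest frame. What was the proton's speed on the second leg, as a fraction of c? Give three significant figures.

β = 0.950

Leg 1: γ = 1/√(1 − 0.972²) = 1/√0.05522 = 4.256; τ_1 = 16.99/4.256 = 3.992 ms.
Leg 2: speed unknown; τ_2 = 10.51/γ_2.
Total proper time: 3.992 + τ_2 = 7.274, so τ_2 = 7.274 − 3.992 = 3.282 ms.
γ_2 = 10.51/3.282 = 3.203; β = √(1 − 1/γ²) = √0.9025.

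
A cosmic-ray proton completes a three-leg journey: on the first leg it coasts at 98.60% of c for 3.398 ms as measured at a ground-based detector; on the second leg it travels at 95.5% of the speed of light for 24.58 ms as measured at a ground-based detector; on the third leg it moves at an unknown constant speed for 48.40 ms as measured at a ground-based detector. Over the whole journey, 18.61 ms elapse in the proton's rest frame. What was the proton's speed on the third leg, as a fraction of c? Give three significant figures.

Leg 1: β = 0.9860; γ = 1/√(1 − 0.9860²) = 1/√0.02780 = 5.997; τ_1 = 3.398/5.997 = 0.5666 ms.
Leg 2: β = 0.955; γ = 1/√(1 − 0.955²) = 1/√0.08798 = 3.371; τ_2 = 24.58/3.371 = 7.291 ms.
Leg 3: speed unknown; τ_3 = 48.40/γ_3.
Total proper time: 0.5666 + 7.291 + τ_3 = 18.61, so τ_3 = 18.61 − 7.857 = 10.75 ms.
γ_3 = 48.40/10.75 = 4.501; β = √(1 − 1/γ²) = √0.9506.

β = 0.975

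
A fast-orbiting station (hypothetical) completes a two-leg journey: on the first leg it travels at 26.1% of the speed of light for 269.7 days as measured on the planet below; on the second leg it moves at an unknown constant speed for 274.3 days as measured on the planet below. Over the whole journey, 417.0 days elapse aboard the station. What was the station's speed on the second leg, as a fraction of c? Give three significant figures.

β = 0.821

Leg 1: β = 0.261; γ = 1/√(1 − 0.261²) = 1/√0.9319 = 1.036; τ_1 = 269.7/1.036 = 260.4 days.
Leg 2: speed unknown; τ_2 = 274.3/γ_2.
Total proper time: 260.4 + τ_2 = 417.0, so τ_2 = 417.0 − 260.4 = 156.6 days.
γ_2 = 274.3/156.6 = 1.751; β = √(1 − 1/γ²) = √0.6739.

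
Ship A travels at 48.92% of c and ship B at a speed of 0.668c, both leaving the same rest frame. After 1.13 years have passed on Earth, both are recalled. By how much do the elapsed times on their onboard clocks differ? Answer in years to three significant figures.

|τ_A − τ_B| = 0.145 years

A: β = 0.4892; γ = 1/√(1 − 0.4892²) = 1/√0.7607 = 1.147; τ_A = 1.13/1.147 = 0.9856 years.
B: γ = 1/√(1 − 0.668²) = 1/√0.5538 = 1.344; τ_B = 1.13/1.344 = 0.8409 years.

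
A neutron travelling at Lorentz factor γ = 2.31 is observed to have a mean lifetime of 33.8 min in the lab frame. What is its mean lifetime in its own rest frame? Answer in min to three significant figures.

τ₀ = 14.6 min

γ = 2.31
The lab-frame lifetime is the dilated interval; the proper lifetime is τ₀ = Δt/γ = 33.8/2.310 min.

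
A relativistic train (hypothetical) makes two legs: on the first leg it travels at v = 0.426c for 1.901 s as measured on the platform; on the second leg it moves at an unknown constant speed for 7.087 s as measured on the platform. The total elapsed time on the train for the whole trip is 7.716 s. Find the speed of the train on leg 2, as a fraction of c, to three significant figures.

Leg 1: γ = 1/√(1 − 0.426²) = 1/√0.8185 = 1.105; τ_1 = 1.901/1.105 = 1.720 s.
Leg 2: speed unknown; τ_2 = 7.087/γ_2.
Total proper time: 1.720 + τ_2 = 7.716, so τ_2 = 7.716 − 1.720 = 5.996 s.
γ_2 = 7.087/5.996 = 1.182; β = √(1 − 1/γ²) = √0.2842.

β = 0.533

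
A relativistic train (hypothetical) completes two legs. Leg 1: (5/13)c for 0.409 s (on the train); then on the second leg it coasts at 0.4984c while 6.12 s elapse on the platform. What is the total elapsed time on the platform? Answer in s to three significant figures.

Δt = 6.56 s

Leg 1: γ = 1/√(1 − (5/13)²) = 13/12 ≈ 1.083; Δt_1 = 1.083 × 0.409 = 0.4431 s.
Leg 2: 6.12 s is already measured on the platform.
Total: 0.4431 + 6.120 s.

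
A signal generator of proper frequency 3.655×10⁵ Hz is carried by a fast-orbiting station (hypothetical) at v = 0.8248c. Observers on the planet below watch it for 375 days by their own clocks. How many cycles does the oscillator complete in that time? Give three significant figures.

N = 6.70×10¹²

γ = 1/√(1 − 0.8248²) = 1/√0.3197 = 1.769
During 375 days of lab time, the oscillator's proper time advances by τ = Δt/γ = 375/1.769 = 212.0 days = 1.832×10⁷ s.
N = f × τ = 3.655×10⁵ × 1.832×10⁷ = 6.696×10¹².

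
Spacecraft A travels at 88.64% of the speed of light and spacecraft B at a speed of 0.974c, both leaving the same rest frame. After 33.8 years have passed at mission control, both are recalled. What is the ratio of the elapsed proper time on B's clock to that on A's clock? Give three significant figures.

τ_B/τ_A = 0.489

A: β = 0.8864; γ = 1/√(1 − 0.8864²) = 1/√0.2143 = 2.160. B: γ = 1/√(1 − 0.974²) = 1/√0.05132 = 4.414.
τ_A/τ_B = γ_B/γ_A = 4.414/2.160 = 2.043, so τ_B/τ_A = 0.4894.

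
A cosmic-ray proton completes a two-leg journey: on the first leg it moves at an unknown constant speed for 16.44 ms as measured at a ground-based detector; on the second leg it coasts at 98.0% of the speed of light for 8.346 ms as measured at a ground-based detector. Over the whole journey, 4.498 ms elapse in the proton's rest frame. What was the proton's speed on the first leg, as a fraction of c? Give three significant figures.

β = 0.985

Leg 1: speed unknown; τ_1 = 16.44/γ_1.
Leg 2: β = 0.980; γ = 1/√(1 − 0.980²) = 1/√0.03960 = 5.025; τ_2 = 8.346/5.025 = 1.661 ms.
Total proper time: τ_1 + 1.661 = 4.498, so τ_1 = 4.498 − 1.661 = 2.837 ms.
γ_1 = 16.44/2.837 = 5.795; β = √(1 − 1/γ²) = √0.9702.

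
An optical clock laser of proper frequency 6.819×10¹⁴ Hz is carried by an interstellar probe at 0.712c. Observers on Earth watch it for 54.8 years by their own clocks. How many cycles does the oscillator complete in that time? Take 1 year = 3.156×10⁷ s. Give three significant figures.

N = 8.28×10²³

γ = 1/√(1 − 0.712²) = 1/√0.4931 = 1.424
During 54.8 years of lab time, the oscillator's proper time advances by τ = Δt/γ = 54.8/1.424 = 38.48 years = 1.214×10⁹ s.
N = f × τ = 6.819×10¹⁴ × 1.214×10⁹ = 8.281×10²³.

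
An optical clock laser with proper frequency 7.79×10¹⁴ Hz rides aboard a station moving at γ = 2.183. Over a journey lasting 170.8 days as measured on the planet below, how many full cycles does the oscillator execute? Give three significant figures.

N = 5.27×10²¹

γ = 2.183
The oscillator's own cycle count is N = f × τ where τ is the proper time aboard the station. τ = Δt/γ = 170.8/2.183 = 78.24 days = 6.760×10⁶ s.
N = 7.79×10¹⁴ × 6.760×10⁶ = 5.266×10²¹.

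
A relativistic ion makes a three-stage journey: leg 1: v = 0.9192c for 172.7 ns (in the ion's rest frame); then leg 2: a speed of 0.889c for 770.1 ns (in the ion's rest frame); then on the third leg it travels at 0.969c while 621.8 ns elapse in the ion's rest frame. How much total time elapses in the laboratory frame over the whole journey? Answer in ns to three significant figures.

Δt = 4640 ns

Leg 1: γ = 1/√(1 − 0.9192²) = 1/√0.1551 = 2.539; Δt_1 = 2.539 × 172.7 = 438.6 ns.
Leg 2: γ = 1/√(1 − 0.889²) = 1/√0.2097 = 2.184; Δt_2 = 2.184 × 770.1 = 1682 ns.
Leg 3: γ = 1/√(1 − 0.969²) = 1/√0.06104 = 4.048; Δt_3 = 4.048 × 621.8 = 2517 ns.
Total: 438.6 + 1682 + 2517 ns.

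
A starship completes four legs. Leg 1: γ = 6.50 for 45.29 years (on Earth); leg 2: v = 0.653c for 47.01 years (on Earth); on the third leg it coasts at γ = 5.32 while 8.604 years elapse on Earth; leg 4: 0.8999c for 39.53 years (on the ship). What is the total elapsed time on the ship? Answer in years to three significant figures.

τ = 83.7 years

Leg 1: γ = 6.50; τ_1 = 45.29/6.500 = 6.968 years.
Leg 2: γ = 1/√(1 − 0.653²) = 1/√0.5736 = 1.320; τ_2 = 47.01/1.320 = 35.60 years.
Leg 3: γ = 5.32; τ_3 = 8.604/5.320 = 1.617 years.
Leg 4: 39.53 years is already measured on the ship.
Total: 6.968 + 35.60 + 1.617 + 39.53 years.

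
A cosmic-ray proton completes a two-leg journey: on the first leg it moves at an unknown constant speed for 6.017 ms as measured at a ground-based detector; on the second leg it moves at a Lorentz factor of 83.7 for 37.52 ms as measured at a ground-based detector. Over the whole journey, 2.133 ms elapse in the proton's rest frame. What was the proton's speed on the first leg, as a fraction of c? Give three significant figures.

β = 0.960

Leg 1: speed unknown; τ_1 = 6.017/γ_1.
Leg 2: γ = 83.7; τ_2 = 37.52/83.70 = 0.4483 ms.
Total proper time: τ_1 + 0.4483 = 2.133, so τ_1 = 2.133 − 0.4483 = 1.685 ms.
γ_1 = 6.017/1.685 = 3.571; β = √(1 − 1/γ²) = √0.9216.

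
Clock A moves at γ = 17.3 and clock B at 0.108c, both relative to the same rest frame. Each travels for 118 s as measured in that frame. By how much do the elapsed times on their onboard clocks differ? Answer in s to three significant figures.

|τ_A − τ_B| = 110 s

A: γ = 17.3; τ_A = 118/17.30 = 6.821 s.
B: γ = 1/√(1 − 0.108²) = 1/√0.9883 = 1.006; τ_B = 118/1.006 = 117.3 s.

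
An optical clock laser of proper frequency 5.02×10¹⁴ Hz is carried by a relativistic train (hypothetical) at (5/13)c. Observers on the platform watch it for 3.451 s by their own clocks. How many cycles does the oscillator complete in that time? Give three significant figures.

γ = 1/√(1 − (5/13)²) = 13/12 ≈ 1.083
During 3.451 s of lab time, the oscillator's proper time advances by τ = Δt/γ = 3.451/1.083 = 3.186 s = 3.186×10⁰ s.
N = f × τ = 5.02×10¹⁴ × 3.186×10⁰ = 1.599×10¹⁵.

N = 1.60×10¹⁵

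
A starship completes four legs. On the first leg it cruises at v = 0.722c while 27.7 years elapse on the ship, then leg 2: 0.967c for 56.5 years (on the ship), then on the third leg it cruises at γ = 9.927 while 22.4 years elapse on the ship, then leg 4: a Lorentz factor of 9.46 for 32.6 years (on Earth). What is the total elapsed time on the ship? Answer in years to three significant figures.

τ = 110 years

Leg 1: 27.7 years is already measured on the ship.
Leg 2: 56.5 years is already measured on the ship.
Leg 3: 22.4 years is already measured on the ship.
Leg 4: γ = 9.46; τ_4 = 32.6/9.460 = 3.446 years.
Total: 27.70 + 56.50 + 22.40 + 3.446 years.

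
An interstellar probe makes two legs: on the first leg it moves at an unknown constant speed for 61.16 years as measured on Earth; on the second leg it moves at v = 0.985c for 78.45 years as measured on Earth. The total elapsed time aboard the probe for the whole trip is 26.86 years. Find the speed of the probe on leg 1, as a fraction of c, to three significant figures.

β = 0.976

Leg 1: speed unknown; τ_1 = 61.16/γ_1.
Leg 2: γ = 1/√(1 − 0.985²) = 1/√0.02977 = 5.795; τ_2 = 78.45/5.795 = 13.54 years.
Total proper time: τ_1 + 13.54 = 26.86, so τ_1 = 26.86 − 13.54 = 13.32 years.
γ_1 = 61.16/13.32 = 4.591; β = √(1 − 1/γ²) = √0.9525.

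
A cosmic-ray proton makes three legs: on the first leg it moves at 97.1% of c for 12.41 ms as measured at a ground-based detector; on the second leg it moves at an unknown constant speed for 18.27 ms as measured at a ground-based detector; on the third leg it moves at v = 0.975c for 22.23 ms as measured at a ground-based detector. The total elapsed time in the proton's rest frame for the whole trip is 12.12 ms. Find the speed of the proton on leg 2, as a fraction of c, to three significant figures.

β = 0.973

Leg 1: β = 0.971; γ = 1/√(1 − 0.971²) = 1/√0.05716 = 4.183; τ_1 = 12.41/4.183 = 2.967 ms.
Leg 2: speed unknown; τ_2 = 18.27/γ_2.
Leg 3: γ = 1/√(1 − 0.975²) = 1/√0.04938 = 4.500; τ_3 = 22.23/4.500 = 4.940 ms.
Total proper time: 2.967 + τ_2 + 4.940 = 12.12, so τ_2 = 12.12 − 7.907 = 4.213 ms.
γ_2 = 18.27/4.213 = 4.336; β = √(1 − 1/γ²) = √0.9468.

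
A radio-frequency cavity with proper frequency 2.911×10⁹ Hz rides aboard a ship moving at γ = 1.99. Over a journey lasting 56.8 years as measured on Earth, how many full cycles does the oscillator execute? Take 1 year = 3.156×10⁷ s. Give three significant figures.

γ = 1.99
The oscillator's own cycle count is N = f × τ where τ is the proper time on the ship. τ = Δt/γ = 56.8/1.990 = 28.54 years = 9.008×10⁸ s.
N = 2.911×10⁹ × 9.008×10⁸ = 2.622×10¹⁸.

N = 2.62×10¹⁸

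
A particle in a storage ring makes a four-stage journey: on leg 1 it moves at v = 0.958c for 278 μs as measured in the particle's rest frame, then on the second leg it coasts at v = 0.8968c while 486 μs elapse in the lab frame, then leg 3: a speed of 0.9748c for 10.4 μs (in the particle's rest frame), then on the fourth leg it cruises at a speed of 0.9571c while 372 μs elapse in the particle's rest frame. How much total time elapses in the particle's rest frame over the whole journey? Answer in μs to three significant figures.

τ = 875 μs

Leg 1: 278 μs is already measured in the particle's rest frame.
Leg 2: γ = 1/√(1 − 0.8968²) = 1/√0.1957 = 2.260; τ_2 = 486/2.260 = 215.0 μs.
Leg 3: 10.4 μs is already measured in the particle's rest frame.
Leg 4: 372 μs is already measured in the particle's rest frame.
Total: 278.0 + 215.0 + 10.40 + 372.0 μs.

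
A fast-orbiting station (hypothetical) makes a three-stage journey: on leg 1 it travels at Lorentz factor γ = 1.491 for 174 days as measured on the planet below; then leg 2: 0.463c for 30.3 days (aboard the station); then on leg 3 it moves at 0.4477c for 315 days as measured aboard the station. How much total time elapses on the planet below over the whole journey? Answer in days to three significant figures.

Δt = 560 days

Leg 1: 174 days is already measured on the planet below.
Leg 2: γ = 1/√(1 − 0.463²) = 1/√0.7856 = 1.128; Δt_2 = 1.128 × 30.3 = 34.18 days.
Leg 3: γ = 1/√(1 − 0.4477²) = 1/√0.7996 = 1.118; Δt_3 = 1.118 × 315 = 352.3 days.
Total: 174.0 + 34.18 + 352.3 days.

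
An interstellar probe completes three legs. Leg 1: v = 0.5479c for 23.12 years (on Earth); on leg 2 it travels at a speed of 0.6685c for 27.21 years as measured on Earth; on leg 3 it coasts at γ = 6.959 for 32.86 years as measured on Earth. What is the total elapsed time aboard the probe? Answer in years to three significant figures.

Leg 1: γ = 1/√(1 − 0.5479²) = 1/√0.6998 = 1.195; τ_1 = 23.12/1.195 = 19.34 years.
Leg 2: γ = 1/√(1 − 0.6685²) = 1/√0.5531 = 1.345; τ_2 = 27.21/1.345 = 20.24 years.
Leg 3: γ = 6.959; τ_3 = 32.86/6.959 = 4.722 years.
Total: 19.34 + 20.24 + 4.722 years.

τ = 44.3 years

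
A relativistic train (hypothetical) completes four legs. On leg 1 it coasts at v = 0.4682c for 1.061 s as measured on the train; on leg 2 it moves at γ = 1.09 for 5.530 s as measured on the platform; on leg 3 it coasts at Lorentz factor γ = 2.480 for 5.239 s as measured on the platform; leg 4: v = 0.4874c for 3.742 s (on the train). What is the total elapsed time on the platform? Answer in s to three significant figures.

Leg 1: γ = 1/√(1 − 0.4682²) = 1/√0.7808 = 1.132; Δt_1 = 1.132 × 1.061 = 1.201 s.
Leg 2: 5.530 s is already measured on the platform.
Leg 3: 5.239 s is already measured on the platform.
Leg 4: γ = 1/√(1 − 0.4874²) = 1/√0.7624 = 1.145; Δt_4 = 1.145 × 3.742 = 4.285 s.
Total: 1.201 + 5.530 + 5.239 + 4.285 s.

Δt = 16.3 s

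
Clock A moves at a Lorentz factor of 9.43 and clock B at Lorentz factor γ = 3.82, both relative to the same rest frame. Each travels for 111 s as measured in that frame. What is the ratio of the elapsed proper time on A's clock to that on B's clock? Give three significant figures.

A: γ = 9.43. B: γ = 3.82.
τ_A/τ_B = γ_B/γ_A = 3.820/9.430 = 0.4051, so τ_A/τ_B = 0.4051.

τ_A/τ_B = 0.405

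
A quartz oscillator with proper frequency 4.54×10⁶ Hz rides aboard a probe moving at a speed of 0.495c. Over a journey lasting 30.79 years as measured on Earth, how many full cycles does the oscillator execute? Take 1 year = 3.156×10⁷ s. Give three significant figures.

γ = 1/√(1 − 0.495²) = 1/√0.7550 = 1.151
The oscillator's own cycle count is N = f × τ where τ is the proper time aboard the probe. τ = Δt/γ = 30.79/1.151 = 26.75 years = 8.443×10⁸ s.
N = 4.54×10⁶ × 8.443×10⁸ = 3.833×10¹⁵.

N = 3.83×10¹⁵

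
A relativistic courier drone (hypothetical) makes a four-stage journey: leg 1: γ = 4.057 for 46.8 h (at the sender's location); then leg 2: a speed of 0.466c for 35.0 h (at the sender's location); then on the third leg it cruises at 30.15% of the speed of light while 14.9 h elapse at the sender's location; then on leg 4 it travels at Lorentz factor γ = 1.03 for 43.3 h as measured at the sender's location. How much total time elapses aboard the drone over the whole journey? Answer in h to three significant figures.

τ = 98.7 h

Leg 1: γ = 4.057; τ_1 = 46.8/4.057 = 11.54 h.
Leg 2: γ = 1/√(1 − 0.466²) = 1/√0.7828 = 1.130; τ_2 = 35.0/1.130 = 30.97 h.
Leg 3: β = 0.3015; γ = 1/√(1 − 0.3015²) = 1/√0.9091 = 1.049; τ_3 = 14.9/1.049 = 14.21 h.
Leg 4: γ = 1.03; τ_4 = 43.3/1.030 = 42.04 h.
Total: 11.54 + 30.97 + 14.21 + 42.04 h.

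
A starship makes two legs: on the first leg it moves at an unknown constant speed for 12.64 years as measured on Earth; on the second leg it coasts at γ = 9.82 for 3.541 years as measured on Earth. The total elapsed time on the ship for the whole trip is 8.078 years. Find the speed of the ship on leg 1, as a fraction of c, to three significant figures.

Leg 1: speed unknown; τ_1 = 12.64/γ_1.
Leg 2: γ = 9.82; τ_2 = 3.541/9.820 = 0.3606 years.
Total proper time: τ_1 + 0.3606 = 8.078, so τ_1 = 8.078 − 0.3606 = 7.717 years.
γ_1 = 12.64/7.717 = 1.638; β = √(1 − 1/γ²) = √0.6272.

β = 0.792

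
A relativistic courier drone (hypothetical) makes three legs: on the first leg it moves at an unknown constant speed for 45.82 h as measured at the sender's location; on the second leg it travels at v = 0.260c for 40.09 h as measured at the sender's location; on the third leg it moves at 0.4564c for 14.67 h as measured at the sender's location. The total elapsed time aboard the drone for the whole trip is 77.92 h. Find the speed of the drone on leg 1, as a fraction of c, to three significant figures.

β = 0.821

Leg 1: speed unknown; τ_1 = 45.82/γ_1.
Leg 2: γ = 1/√(1 − 0.260²) = 1/√0.9324 = 1.036; τ_2 = 40.09/1.036 = 38.71 h.
Leg 3: γ = 1/√(1 − 0.4564²) = 1/√0.7917 = 1.124; τ_3 = 14.67/1.124 = 13.05 h.
Total proper time: τ_1 + 38.71 + 13.05 = 77.92, so τ_1 = 77.92 − 51.76 = 26.16 h.
γ_1 = 45.82/26.16 = 1.752; β = √(1 − 1/γ²) = √0.6741.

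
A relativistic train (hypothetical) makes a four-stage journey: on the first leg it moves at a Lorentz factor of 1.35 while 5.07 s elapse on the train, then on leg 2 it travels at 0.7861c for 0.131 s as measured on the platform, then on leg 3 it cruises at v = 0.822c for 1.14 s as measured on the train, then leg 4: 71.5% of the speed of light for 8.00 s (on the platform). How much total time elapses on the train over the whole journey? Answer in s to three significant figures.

Leg 1: 5.07 s is already measured on the train.
Leg 2: γ = 1/√(1 − 0.7861²) = 1/√0.3820 = 1.618; τ_2 = 0.131/1.618 = 0.08097 s.
Leg 3: 1.14 s is already measured on the train.
Leg 4: β = 0.715; γ = 1/√(1 − 0.715²) = 1/√0.4888 = 1.430; τ_4 = 8.00/1.430 = 5.593 s.
Total: 5.070 + 0.08097 + 1.140 + 5.593 s.

τ = 11.9 s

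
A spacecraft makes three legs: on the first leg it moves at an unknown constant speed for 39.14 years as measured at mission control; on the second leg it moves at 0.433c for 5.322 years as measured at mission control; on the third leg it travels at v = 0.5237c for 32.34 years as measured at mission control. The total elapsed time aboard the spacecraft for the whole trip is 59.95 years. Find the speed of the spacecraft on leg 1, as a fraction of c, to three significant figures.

β = 0.709

Leg 1: speed unknown; τ_1 = 39.14/γ_1.
Leg 2: γ = 1/√(1 − 0.433²) = 1/√0.8125 = 1.109; τ_2 = 5.322/1.109 = 4.797 years.
Leg 3: γ = 1/√(1 − 0.5237²) = 1/√0.7257 = 1.174; τ_3 = 32.34/1.174 = 27.55 years.
Total proper time: τ_1 + 4.797 + 27.55 = 59.95, so τ_1 = 59.95 − 32.35 = 27.60 years.
γ_1 = 39.14/27.60 = 1.418; β = √(1 − 1/γ²) = √0.5027.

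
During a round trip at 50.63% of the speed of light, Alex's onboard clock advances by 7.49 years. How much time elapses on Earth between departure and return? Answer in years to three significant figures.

Δt = 8.69 years

β = 0.5063; γ = 1/√(1 − 0.5063²) = 1/√0.7437 = 1.160
Earth-frame duration is the dilated interval: Δt = γτ = 1.160 × 7.49 years.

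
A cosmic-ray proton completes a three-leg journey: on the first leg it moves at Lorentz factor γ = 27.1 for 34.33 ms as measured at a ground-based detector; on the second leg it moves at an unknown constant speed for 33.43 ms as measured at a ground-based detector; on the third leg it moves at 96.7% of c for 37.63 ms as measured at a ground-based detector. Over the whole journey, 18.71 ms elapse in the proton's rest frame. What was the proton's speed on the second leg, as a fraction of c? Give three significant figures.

Leg 1: γ = 27.1; τ_1 = 34.33/27.10 = 1.267 ms.
Leg 2: speed unknown; τ_2 = 33.43/γ_2.
Leg 3: β = 0.967; γ = 1/√(1 − 0.967²) = 1/√0.06491 = 3.925; τ_3 = 37.63/3.925 = 9.587 ms.
Total proper time: 1.267 + τ_2 + 9.587 = 18.71, so τ_2 = 18.71 − 10.85 = 7.856 ms.
γ_2 = 33.43/7.856 = 4.255; β = √(1 − 1/γ²) = √0.9448.

β = 0.972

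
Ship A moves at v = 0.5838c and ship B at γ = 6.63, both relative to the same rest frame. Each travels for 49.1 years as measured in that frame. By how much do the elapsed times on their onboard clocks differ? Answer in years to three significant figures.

A: γ = 1/√(1 − 0.5838²) = 1/√0.6592 = 1.232; τ_A = 49.1/1.232 = 39.86 years.
B: γ = 6.63; τ_B = 49.1/6.630 = 7.406 years.

|τ_A − τ_B| = 32.5 years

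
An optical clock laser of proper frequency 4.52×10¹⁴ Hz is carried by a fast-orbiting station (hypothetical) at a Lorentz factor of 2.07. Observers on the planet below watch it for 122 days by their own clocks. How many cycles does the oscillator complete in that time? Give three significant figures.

N = 2.30×10²¹

γ = 2.07
During 122 days of lab time, the oscillator's proper time advances by τ = Δt/γ = 122/2.070 = 58.94 days = 5.092×10⁶ s.
N = f × τ = 4.52×10¹⁴ × 5.092×10⁶ = 2.302×10²¹.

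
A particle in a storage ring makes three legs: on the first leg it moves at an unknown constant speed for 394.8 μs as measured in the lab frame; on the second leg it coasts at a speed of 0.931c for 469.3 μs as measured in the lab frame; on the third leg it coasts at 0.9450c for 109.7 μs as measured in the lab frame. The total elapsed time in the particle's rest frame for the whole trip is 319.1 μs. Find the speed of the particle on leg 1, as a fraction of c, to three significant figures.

Leg 1: speed unknown; τ_1 = 394.8/γ_1.
Leg 2: γ = 1/√(1 − 0.931²) = 1/√0.1332 = 2.740; τ_2 = 469.3/2.740 = 171.3 μs.
Leg 3: γ = 1/√(1 − 0.9450²) = 1/√0.1070 = 3.057; τ_3 = 109.7/3.057 = 35.88 μs.
Total proper time: τ_1 + 171.3 + 35.88 = 319.1, so τ_1 = 319.1 − 207.2 = 111.9 μs.
γ_1 = 394.8/111.9 = 3.528; β = √(1 − 1/γ²) = √0.9196.

β = 0.959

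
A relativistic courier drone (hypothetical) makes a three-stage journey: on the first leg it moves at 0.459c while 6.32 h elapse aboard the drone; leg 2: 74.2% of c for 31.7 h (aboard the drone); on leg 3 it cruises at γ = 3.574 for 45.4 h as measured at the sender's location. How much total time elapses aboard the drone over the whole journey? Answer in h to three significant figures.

τ = 50.7 h

Leg 1: 6.32 h is already measured aboard the drone.
Leg 2: 31.7 h is already measured aboard the drone.
Leg 3: γ = 3.574; τ_3 = 45.4/3.574 = 12.70 h.
Total: 6.320 + 31.70 + 12.70 h.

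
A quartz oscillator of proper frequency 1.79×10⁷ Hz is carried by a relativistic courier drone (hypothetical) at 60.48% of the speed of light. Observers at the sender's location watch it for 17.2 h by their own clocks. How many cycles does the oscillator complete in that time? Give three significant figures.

β = 0.6048; γ = 1/√(1 − 0.6048²) = 1/√0.6342 = 1.256
During 17.2 h of lab time, the oscillator's proper time advances by τ = Δt/γ = 17.2/1.256 = 13.70 h = 4.931×10⁴ s.
N = f × τ = 1.79×10⁷ × 4.931×10⁴ = 8.827×10¹¹.

N = 8.83×10¹¹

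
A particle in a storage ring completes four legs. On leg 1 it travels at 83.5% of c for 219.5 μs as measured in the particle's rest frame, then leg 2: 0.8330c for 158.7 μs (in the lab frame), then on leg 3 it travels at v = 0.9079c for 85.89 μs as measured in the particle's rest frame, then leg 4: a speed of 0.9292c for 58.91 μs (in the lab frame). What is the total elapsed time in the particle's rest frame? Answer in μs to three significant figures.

τ = 415 μs

Leg 1: 219.5 μs is already measured in the particle's rest frame.
Leg 2: γ = 1/√(1 − 0.8330²) = 1/√0.3061 = 1.807; τ_2 = 158.7/1.807 = 87.80 μs.
Leg 3: 85.89 μs is already measured in the particle's rest frame.
Leg 4: γ = 1/√(1 − 0.9292²) = 1/√0.1366 = 2.706; τ_4 = 58.91/2.706 = 21.77 μs.
Total: 219.5 + 87.80 + 85.89 + 21.77 μs.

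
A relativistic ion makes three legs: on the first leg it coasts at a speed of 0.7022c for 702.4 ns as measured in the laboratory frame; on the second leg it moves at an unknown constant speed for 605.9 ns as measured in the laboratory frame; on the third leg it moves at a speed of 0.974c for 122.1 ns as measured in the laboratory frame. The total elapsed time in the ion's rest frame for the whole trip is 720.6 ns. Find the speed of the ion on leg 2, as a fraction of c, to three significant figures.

β = 0.948

Leg 1: γ = 1/√(1 − 0.7022²) = 1/√0.5069 = 1.405; τ_1 = 702.4/1.405 = 500.1 ns.
Leg 2: speed unknown; τ_2 = 605.9/γ_2.
Leg 3: γ = 1/√(1 − 0.974²) = 1/√0.05132 = 4.414; τ_3 = 122.1/4.414 = 27.66 ns.
Total proper time: 500.1 + τ_2 + 27.66 = 720.6, so τ_2 = 720.6 − 527.8 = 192.8 ns.
γ_2 = 605.9/192.8 = 3.142; β = √(1 − 1/γ²) = √0.8987.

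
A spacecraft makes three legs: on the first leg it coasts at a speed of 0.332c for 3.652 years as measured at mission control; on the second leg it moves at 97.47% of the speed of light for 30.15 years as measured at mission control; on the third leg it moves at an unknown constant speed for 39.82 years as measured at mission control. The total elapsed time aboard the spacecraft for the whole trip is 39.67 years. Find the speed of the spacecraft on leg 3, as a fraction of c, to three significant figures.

β = 0.672

Leg 1: γ = 1/√(1 − 0.332²) = 1/√0.8898 = 1.060; τ_1 = 3.652/1.060 = 3.445 years.
Leg 2: β = 0.9747; γ = 1/√(1 − 0.9747²) = 1/√0.04996 = 4.474; τ_2 = 30.15/4.474 = 6.739 years.
Leg 3: speed unknown; τ_3 = 39.82/γ_3.
Total proper time: 3.445 + 6.739 + τ_3 = 39.67, so τ_3 = 39.67 − 10.18 = 29.49 years.
γ_3 = 39.82/29.49 = 1.350; β = √(1 − 1/γ²) = √0.4517.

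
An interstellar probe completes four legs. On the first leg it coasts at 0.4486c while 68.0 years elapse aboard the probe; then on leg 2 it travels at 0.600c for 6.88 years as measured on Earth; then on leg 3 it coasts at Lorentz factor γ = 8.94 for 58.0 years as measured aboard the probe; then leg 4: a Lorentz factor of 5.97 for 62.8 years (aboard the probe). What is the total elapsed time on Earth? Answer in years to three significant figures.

Leg 1: γ = 1/√(1 − 0.4486²) = 1/√0.7988 = 1.119; Δt_1 = 1.119 × 68.0 = 76.09 years.
Leg 2: 6.88 years is already measured on Earth.
Leg 3: γ = 8.94; Δt_3 = 8.940 × 58.0 = 518.5 years.
Leg 4: γ = 5.97; Δt_4 = 5.970 × 62.8 = 374.9 years.
Total: 76.09 + 6.880 + 518.5 + 374.9 years.

Δt = 976 years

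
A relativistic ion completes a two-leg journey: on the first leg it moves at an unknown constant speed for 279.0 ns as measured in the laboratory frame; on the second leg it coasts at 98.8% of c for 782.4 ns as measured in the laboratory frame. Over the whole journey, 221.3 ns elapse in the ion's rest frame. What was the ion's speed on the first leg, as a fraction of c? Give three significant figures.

Leg 1: speed unknown; τ_1 = 279.0/γ_1.
Leg 2: β = 0.988; γ = 1/√(1 − 0.988²) = 1/√0.02386 = 6.474; τ_2 = 782.4/6.474 = 120.8 ns.
Total proper time: τ_1 + 120.8 = 221.3, so τ_1 = 221.3 − 120.8 = 100.5 ns.
γ_1 = 279.0/100.5 = 2.777; β = √(1 − 1/γ²) = √0.8704.

β = 0.933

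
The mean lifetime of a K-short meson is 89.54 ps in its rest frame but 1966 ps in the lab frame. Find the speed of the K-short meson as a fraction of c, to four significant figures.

v = 0.9990c

γ = Δt/τ₀ = 1966/89.54 = 21.96
β = √(1 − 1/γ²) = √(1 − 0.002074) = √0.9979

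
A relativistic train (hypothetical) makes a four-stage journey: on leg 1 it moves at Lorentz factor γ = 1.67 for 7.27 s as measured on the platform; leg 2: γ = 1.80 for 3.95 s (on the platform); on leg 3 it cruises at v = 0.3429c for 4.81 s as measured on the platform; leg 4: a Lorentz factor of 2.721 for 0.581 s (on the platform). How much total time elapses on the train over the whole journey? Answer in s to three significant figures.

τ = 11.3 s

Leg 1: γ = 1.67; τ_1 = 7.27/1.670 = 4.353 s.
Leg 2: γ = 1.80; τ_2 = 3.95/1.800 = 2.194 s.
Leg 3: γ = 1/√(1 − 0.3429²) = 1/√0.8824 = 1.065; τ_3 = 4.81/1.065 = 4.518 s.
Leg 4: γ = 2.721; τ_4 = 0.581/2.721 = 0.2135 s.
Total: 4.353 + 2.194 + 4.518 + 0.2135 s.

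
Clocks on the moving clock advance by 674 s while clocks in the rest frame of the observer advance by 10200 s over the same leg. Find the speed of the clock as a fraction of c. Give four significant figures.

The proper time is measured on the moving clock (both events occur at the clock's location); Δt is measured in the rest frame of the observer. γ = Δt/τ = 10200/674 = 15.13.
β = √(1 − 1/γ²) = √(1 − 0.004366) = √0.9956

β = 0.9978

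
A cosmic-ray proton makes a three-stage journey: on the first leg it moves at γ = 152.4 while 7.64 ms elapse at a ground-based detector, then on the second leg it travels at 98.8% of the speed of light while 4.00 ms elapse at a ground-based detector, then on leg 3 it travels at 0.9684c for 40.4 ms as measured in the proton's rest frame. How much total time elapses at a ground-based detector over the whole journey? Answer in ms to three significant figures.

Leg 1: 7.64 ms is already measured at a ground-based detector.
Leg 2: 4.00 ms is already measured at a ground-based detector.
Leg 3: γ = 1/√(1 − 0.9684²) = 1/√0.06220 = 4.010; Δt_3 = 4.010 × 40.4 = 162.0 ms.
Total: 7.640 + 4.000 + 162.0 ms.

Δt = 174 ms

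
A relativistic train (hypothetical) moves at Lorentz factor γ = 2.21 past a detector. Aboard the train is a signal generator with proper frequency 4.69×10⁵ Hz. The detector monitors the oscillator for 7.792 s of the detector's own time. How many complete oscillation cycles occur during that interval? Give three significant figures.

N = 1.65×10⁶

γ = 2.21
During 7.792 s of lab time, the oscillator's proper time advances by τ = Δt/γ = 7.792/2.210 = 3.526 s = 3.526×10⁰ s.
N = f × τ = 4.69×10⁵ × 3.526×10⁰ = 1.654×10⁶.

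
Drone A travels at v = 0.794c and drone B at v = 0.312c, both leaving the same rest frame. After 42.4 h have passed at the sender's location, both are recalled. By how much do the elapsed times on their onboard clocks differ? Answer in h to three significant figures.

A: γ = 1/√(1 − 0.794²) = 1/√0.3696 = 1.645; τ_A = 42.4/1.645 = 25.78 h.
B: γ = 1/√(1 − 0.312²) = 1/√0.9027 = 1.053; τ_B = 42.4/1.053 = 40.28 h.

|τ_A − τ_B| = 14.5 h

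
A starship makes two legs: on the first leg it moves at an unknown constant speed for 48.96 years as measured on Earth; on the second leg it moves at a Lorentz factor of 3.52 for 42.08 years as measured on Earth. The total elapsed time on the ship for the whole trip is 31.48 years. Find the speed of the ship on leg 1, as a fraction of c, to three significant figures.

Leg 1: speed unknown; τ_1 = 48.96/γ_1.
Leg 2: γ = 3.52; τ_2 = 42.08/3.520 = 11.95 years.
Total proper time: τ_1 + 11.95 = 31.48, so τ_1 = 31.48 − 11.95 = 19.53 years.
γ_1 = 48.96/19.53 = 2.507; β = √(1 − 1/γ²) = √0.8410.

β = 0.917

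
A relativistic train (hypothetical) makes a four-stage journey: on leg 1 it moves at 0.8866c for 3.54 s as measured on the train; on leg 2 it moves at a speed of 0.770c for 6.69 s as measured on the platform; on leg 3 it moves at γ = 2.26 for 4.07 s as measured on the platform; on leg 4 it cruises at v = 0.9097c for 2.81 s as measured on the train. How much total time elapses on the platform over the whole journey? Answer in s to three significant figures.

Leg 1: γ = 1/√(1 − 0.8866²) = 1/√0.2139 = 2.162; Δt_1 = 2.162 × 3.54 = 7.653 s.
Leg 2: 6.69 s is already measured on the platform.
Leg 3: 4.07 s is already measured on the platform.
Leg 4: γ = 1/√(1 − 0.9097²) = 1/√0.1724 = 2.408; Δt_4 = 2.408 × 2.81 = 6.767 s.
Total: 7.653 + 6.690 + 4.070 + 6.767 s.

Δt = 25.2 s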